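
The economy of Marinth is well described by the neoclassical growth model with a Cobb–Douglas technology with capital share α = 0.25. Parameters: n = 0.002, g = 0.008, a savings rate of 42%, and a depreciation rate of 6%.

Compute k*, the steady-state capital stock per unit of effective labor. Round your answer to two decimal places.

Steady state requires s·f(k) = (n + g + δ)·k, i.e. s·k^α = (n + g + δ)·k.
Dividing both sides by k: k^(1−α) = s / (n + g + δ).
k^0.75 = 0.42 / (0.002 + 0.008 + 0.060) = 0.42 / 0.070 = 6.0000
k* = 6.0000^(1/0.75) ≈ 10.9027

k* = 10.90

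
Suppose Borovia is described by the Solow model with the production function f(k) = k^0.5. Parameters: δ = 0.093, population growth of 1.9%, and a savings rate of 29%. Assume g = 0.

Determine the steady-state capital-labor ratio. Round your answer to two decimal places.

k* ≈ 6.70

At the steady state, Δk = 0, so s·k^α = (n + δ)·k.
Dividing both sides by k: k^(1−α) = s / (n + δ).
k^0.5 = 0.29 / (0.019 + 0.093) = 0.29 / 0.112 = 2.5893
k* = 2.5893^(1/0.5) ≈ 6.7045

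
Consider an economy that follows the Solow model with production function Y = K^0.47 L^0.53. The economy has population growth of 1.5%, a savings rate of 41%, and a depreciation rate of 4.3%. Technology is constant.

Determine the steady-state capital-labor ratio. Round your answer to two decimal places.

k* = 40.05

In steady state, investment equals break-even investment: s·k^α = (n + δ)·k.
Rearranging, k^(1−α) = s / (n + δ).
k^0.53 = 0.41 / (0.015 + 0.043) = 0.41 / 0.058 = 7.0690
k* = 7.0690^(1/0.53) ≈ 40.0463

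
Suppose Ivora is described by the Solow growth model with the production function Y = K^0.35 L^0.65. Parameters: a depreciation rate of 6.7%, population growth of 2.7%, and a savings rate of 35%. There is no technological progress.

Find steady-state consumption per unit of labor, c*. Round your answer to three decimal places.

Steady state requires s·f(k) = (n + δ)·k, i.e. s·k^α = (n + δ)·k.
Dividing both sides by k: k^(1−α) = s / (n + δ).
k^0.65 = 0.35 / (0.027 + 0.067) = 0.35 / 0.094 = 3.7234
k* = 3.7234^(1/0.65) ≈ 7.5573
y* = (k*)^α = 7.5573^0.35 ≈ 2.0297
c* = (1 − s)·y* = (1 − 0.35) × 2.0297 ≈ 1.3193

c* ≈ 1.319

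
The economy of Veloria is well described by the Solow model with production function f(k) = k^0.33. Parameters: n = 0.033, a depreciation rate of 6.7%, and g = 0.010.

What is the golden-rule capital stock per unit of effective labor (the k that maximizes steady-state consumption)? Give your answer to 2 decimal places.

The golden rule sets f'(k) = n + g + δ, i.e. α·k^(α−1) = n + g + δ.
So k^(1−α) = α / (n + g + δ) = 0.33 / 0.110 = 3.0000.
k_gold = 3.0000^(1/0.67) ≈ 5.1537

k_gold ≈ 5.15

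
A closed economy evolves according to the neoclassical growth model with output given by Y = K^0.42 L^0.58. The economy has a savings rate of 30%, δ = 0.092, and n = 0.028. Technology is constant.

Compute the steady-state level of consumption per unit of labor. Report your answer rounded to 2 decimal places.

Steady state requires s·f(k) = (n + δ)·k, i.e. s·k^α = (n + δ)·k.
Rearranging, k^(1−α) = s / (n + δ).
k^0.58 = 0.30 / (0.028 + 0.092) = 0.30 / 0.120 = 2.5000
k* = 2.5000^(1/0.58) ≈ 4.8540
y* = (k*)^α = 4.8540^0.42 ≈ 1.9416
c* = (1 − s)·y* = (1 − 0.30) × 1.9416 ≈ 1.3591

c* = 1.36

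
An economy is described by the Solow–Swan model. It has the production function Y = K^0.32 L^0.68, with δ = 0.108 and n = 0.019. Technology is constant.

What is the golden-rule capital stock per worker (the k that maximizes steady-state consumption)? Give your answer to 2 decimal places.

The golden rule sets f'(k) = n + δ, i.e. α·k^(α−1) = n + δ.
So k^(1−α) = α / (n + δ) = 0.32 / 0.127 = 2.5197.
k_gold = 2.5197^(1/0.68) ≈ 3.8924

k_gold ≈ 3.89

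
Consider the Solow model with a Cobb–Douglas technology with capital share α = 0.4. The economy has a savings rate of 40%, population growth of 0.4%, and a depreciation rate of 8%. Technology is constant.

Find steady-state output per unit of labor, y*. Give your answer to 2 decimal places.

y* ≈ 2.83

At the steady state, Δk = 0, so s·k^α = (n + δ)·k.
Dividing both sides by k: k^(1−α) = s / (n + δ).
k^0.6 = 0.40 / (0.004 + 0.080) = 0.40 / 0.084 = 4.7619
k* = 4.7619^(1/0.6) ≈ 13.4783
y* = (k*)^α = 13.4783^0.4 ≈ 2.8304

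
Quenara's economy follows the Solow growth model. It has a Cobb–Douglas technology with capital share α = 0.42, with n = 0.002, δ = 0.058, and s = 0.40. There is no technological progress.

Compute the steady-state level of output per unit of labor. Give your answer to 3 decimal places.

At the steady state, Δk = 0, so s·k^α = (n + δ)·k.
Rearranging, k^(1−α) = s / (n + δ).
k^0.58 = 0.40 / (0.002 + 0.058) = 0.40 / 0.060 = 6.6667
k* = 6.6667^(1/0.58) ≈ 26.3352
y* = (k*)^α = 26.3352^0.42 ≈ 3.9503

y* = 3.950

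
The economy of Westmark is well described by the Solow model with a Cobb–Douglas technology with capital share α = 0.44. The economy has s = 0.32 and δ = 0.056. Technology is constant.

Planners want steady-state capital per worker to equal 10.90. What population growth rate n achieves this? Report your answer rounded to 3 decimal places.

n ≈ 0.028

In steady state, investment equals break-even investment: s·k^α = (n + δ)·k.
So s / (n + δ) = (k*)^(1−α) = 10.90^0.56 = 3.8103.
Therefore n + δ = s / 3.8103 = 0.32 / 3.8103 = 0.0840, so n = 0.0840 − 0.056 = 0.0280.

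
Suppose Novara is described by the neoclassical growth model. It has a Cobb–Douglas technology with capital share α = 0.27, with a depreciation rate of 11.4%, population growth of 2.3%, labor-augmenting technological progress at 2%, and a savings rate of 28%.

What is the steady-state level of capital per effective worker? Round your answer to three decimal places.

At the steady state, Δk = 0, so s·k^α = (n + g + δ)·k.
Dividing both sides by k: k^(1−α) = s / (n + g + δ).
k^0.73 = 0.28 / (0.023 + 0.020 + 0.114) = 0.28 / 0.157 = 1.7834
k* = 1.7834^(1/0.73) ≈ 2.2089

k* = 2.209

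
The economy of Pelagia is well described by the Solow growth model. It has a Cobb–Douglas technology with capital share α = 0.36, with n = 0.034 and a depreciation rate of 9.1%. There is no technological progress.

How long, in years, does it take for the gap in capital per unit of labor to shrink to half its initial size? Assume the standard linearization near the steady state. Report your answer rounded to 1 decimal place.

about 8.7 years

Near the steady state the convergence rate is λ = (1 − α)(n + δ).
λ = (1 − 0.36) × 0.125 = 0.64 × 0.125 = 0.0800
Half-life = ln 2 / λ = 0.6931 / 0.0800 ≈ 8.66 years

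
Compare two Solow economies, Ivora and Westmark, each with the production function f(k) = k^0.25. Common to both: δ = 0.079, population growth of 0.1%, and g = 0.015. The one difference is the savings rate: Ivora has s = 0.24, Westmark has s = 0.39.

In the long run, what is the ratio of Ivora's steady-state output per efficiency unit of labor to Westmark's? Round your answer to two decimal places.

y*_I / y*_W ≈ 0.85

Steady-state y* = [s/(n + g + δ)]^(α/(1−α)), so the ratio is [ (s_I/(n + g + δ)_I) / (s_W/(n + g + δ)_W) ]^0.3333.
s_I/(n + g + δ)_I = 0.24/0.095 = 2.5263; s_W/(n + g + δ)_W = 0.39/0.095 = 4.1053.
Ratio = (2.5263/4.1053)^0.3333 = 0.6154^0.3333 ≈ 0.8506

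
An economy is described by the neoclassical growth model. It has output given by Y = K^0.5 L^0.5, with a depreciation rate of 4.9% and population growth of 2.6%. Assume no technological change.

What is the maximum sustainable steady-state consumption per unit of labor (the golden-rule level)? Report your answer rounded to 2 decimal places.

c_gold ≈ 3.33

At the golden rule, f'(k) = n + δ, so α·k^(α−1) = n + δ and k_gold = (α/(n + δ))^(1/(1−α)).
k_gold = (0.5/0.075)^(1/0.5) = 6.6667^2 ≈ 44.4449
c_gold = f(k_gold) − (n + δ)·k_gold = 6.6667 − 0.075×44.4449 ≈ 3.3333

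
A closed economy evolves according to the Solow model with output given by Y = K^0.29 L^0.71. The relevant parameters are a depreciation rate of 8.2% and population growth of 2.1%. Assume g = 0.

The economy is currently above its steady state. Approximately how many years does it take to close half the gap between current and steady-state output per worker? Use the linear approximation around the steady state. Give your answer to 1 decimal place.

t_½ ≈ 9.5 years

Near the steady state the convergence rate is λ = (1 − α)(n + δ).
λ = (1 − 0.29) × 0.103 = 0.71 × 0.103 = 0.07313
Half-life = ln 2 / λ = 0.6931 / 0.07313 ≈ 9.48 years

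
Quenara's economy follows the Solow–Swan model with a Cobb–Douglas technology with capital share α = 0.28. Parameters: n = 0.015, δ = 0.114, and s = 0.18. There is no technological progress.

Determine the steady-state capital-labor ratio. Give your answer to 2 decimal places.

k* = 1.59

At the steady state, Δk = 0, so s·k^α = (n + δ)·k.
Rearranging, k^(1−α) = s / (n + δ).
k^0.72 = 0.18 / (0.015 + 0.114) = 0.18 / 0.129 = 1.3953
k* = 1.3953^(1/0.72) ≈ 1.5883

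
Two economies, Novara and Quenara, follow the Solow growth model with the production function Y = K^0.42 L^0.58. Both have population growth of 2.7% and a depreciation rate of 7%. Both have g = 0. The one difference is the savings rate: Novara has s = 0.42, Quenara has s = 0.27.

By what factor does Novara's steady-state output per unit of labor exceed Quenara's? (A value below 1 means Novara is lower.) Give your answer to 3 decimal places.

y*_N / y*_Q ≈ 1.377

Steady-state y* = [s/(n + δ)]^(α/(1−α)), so the ratio is [ (s_N/(n + δ)_N) / (s_Q/(n + δ)_Q) ]^0.7241.
s_N/(n + δ)_N = 0.42/0.097 = 4.3299; s_Q/(n + δ)_Q = 0.27/0.097 = 2.7835.
Ratio = (4.3299/2.7835)^0.7241 = 1.5556^0.7241 ≈ 1.3771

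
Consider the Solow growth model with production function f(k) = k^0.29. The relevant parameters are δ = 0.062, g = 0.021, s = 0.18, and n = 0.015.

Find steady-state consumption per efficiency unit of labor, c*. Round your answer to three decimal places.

c* ≈ 1.051

Steady state requires s·f(k) = (n + g + δ)·k, i.e. s·k^α = (n + g + δ)·k.
Rearranging, k^(1−α) = s / (n + g + δ).
k^0.71 = 0.18 / (0.015 + 0.021 + 0.062) = 0.18 / 0.098 = 1.8367
k* = 1.8367^(1/0.71) ≈ 2.3544
y* = (k*)^α = 2.3544^0.29 ≈ 1.2819
c* = (1 − s)·y* = (1 − 0.18) × 1.2819 ≈ 1.0512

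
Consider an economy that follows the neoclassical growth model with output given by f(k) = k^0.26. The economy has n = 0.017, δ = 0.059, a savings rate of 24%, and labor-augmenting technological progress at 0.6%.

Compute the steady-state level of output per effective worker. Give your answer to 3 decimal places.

At the steady state, Δk = 0, so s·k^α = (n + g + δ)·k.
Rearranging, k^(1−α) = s / (n + g + δ).
k^0.74 = 0.24 / (0.017 + 0.006 + 0.059) = 0.24 / 0.082 = 2.9268
k* = 2.9268^(1/0.74) ≈ 4.2684
y* = (k*)^α = 4.2684^0.26 ≈ 1.4584

y* = 1.458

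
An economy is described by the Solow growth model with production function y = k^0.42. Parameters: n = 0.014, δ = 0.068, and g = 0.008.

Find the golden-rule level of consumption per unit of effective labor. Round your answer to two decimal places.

c_gold ≈ 1.77

At the golden rule, f'(k) = n + g + δ, so α·k^(α−1) = n + g + δ and k_gold = (α/(n + g + δ))^(1/(1−α)).
k_gold = (0.42/0.090)^(1/0.58) = 4.6667^1.7241 ≈ 14.2377
c_gold = f(k_gold) − (n + g + δ)·k_gold = 3.0510 − 0.090×14.2377 ≈ 1.7696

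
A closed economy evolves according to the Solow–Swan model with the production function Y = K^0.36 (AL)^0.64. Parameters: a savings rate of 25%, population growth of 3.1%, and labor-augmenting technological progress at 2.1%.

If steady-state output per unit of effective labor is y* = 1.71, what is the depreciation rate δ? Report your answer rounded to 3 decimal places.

In steady state, investment equals break-even investment: s·k^α = (n + g + δ)·k.
Since y* = [s/(n + g + δ)]^(α/(1−α)), we have s/(n + g + δ) = (y*)^((1−α)/α) = 1.71^1.7778 = 2.5955.
Therefore n + g + δ = s / 2.5955 = 0.25 / 2.5955 = 0.0963, so δ = 0.0963 − 0.052 = 0.0443.

δ ≈ 0.044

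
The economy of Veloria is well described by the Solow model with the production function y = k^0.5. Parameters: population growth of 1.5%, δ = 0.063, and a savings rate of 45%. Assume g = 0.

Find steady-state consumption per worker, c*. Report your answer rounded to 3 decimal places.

Steady state requires s·f(k) = (n + δ)·k, i.e. s·k^α = (n + δ)·k.
Dividing both sides by k: k^(1−α) = s / (n + δ).
k^0.5 = 0.45 / (0.015 + 0.063) = 0.45 / 0.078 = 5.7692
k* = 5.7692^(1/0.5) ≈ 33.2837
y* = (k*)^α = 33.2837^0.5 ≈ 5.7692
c* = (1 − s)·y* = (1 − 0.45) × 5.7692 ≈ 3.1731

c* = 3.173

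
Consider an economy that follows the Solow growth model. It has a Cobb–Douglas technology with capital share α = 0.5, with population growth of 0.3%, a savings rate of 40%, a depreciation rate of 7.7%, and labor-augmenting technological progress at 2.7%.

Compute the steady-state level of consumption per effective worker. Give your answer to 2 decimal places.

At the steady state, Δk = 0, so s·k^α = (n + g + δ)·k.
Dividing both sides by k: k^(1−α) = s / (n + g + δ).
k^0.5 = 0.40 / (0.003 + 0.027 + 0.077) = 0.40 / 0.107 = 3.7383
k* = 3.7383^(1/0.5) ≈ 13.9749
y* = (k*)^α = 13.9749^0.5 ≈ 3.7383
c* = (1 − s)·y* = (1 − 0.40) × 3.7383 ≈ 2.2430

c* = 2.24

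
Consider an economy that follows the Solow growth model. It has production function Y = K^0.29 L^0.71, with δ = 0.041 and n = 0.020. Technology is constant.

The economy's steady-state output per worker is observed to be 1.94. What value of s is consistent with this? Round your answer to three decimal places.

In steady state, investment equals break-even investment: s·k^α = (n + δ)·k.
Since y* = [s/(n + δ)]^(α/(1−α)), we have s/(n + δ) = (y*)^((1−α)/α) = 1.94^2.4483 = 5.0655.
Therefore s = 5.0655 × (n + δ) = 5.0655 × 0.061 = 0.3090.

s ≈ 0.309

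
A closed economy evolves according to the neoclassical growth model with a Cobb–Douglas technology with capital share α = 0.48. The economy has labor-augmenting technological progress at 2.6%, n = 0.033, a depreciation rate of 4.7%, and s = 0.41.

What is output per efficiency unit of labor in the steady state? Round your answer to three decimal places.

y* ≈ 3.486

Steady state requires s·f(k) = (n + g + δ)·k, i.e. s·k^α = (n + g + δ)·k.
Dividing both sides by k: k^(1−α) = s / (n + g + δ).
k^0.52 = 0.41 / (0.033 + 0.026 + 0.047) = 0.41 / 0.106 = 3.8679
k* = 3.8679^(1/0.52) ≈ 13.4822
y* = (k*)^α = 13.4822^0.48 ≈ 3.4857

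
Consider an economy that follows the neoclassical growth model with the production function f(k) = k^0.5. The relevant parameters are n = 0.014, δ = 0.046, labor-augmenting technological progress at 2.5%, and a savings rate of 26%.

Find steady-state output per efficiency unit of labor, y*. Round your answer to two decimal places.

In steady state, investment equals break-even investment: s·k^α = (n + g + δ)·k.
Dividing both sides by k: k^(1−α) = s / (n + g + δ).
k^0.5 = 0.26 / (0.014 + 0.025 + 0.046) = 0.26 / 0.085 = 3.0588
k* = 3.0588^(1/0.5) ≈ 9.3563
y* = (k*)^α = 9.3563^0.5 ≈ 3.0588

y* ≈ 3.06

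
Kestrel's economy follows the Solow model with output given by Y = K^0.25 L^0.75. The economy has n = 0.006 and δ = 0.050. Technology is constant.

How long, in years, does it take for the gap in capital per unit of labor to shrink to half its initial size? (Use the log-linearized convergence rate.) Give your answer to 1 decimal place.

Near the steady state the convergence rate is λ = (1 − α)(n + δ).
λ = (1 − 0.25) × 0.056 = 0.75 × 0.056 = 0.0420
Half-life = ln 2 / λ = 0.6931 / 0.0420 ≈ 16.50 years

half-life ≈ 16.5 years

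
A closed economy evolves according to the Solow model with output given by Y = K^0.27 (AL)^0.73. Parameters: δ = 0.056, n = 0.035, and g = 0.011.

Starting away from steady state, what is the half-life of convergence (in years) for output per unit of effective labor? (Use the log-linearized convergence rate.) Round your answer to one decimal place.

about 9.3 years

Near the steady state the convergence rate is λ = (1 − α)(n + g + δ).
λ = (1 − 0.27) × 0.102 = 0.73 × 0.102 = 0.07446
Half-life = ln 2 / λ = 0.6931 / 0.07446 ≈ 9.31 years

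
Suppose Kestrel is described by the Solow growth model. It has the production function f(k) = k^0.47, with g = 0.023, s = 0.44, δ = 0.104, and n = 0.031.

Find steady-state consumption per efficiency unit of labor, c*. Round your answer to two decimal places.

c* ≈ 1.39

At the steady state, Δk = 0, so s·k^α = (n + g + δ)·k.
Rearranging, k^(1−α) = s / (n + g + δ).
k^0.53 = 0.44 / (0.031 + 0.023 + 0.104) = 0.44 / 0.158 = 2.7848
k* = 2.7848^(1/0.53) ≈ 6.9061
y* = (k*)^α = 6.9061^0.47 ≈ 2.4799
c* = (1 − s)·y* = (1 − 0.44) × 2.4799 ≈ 1.3887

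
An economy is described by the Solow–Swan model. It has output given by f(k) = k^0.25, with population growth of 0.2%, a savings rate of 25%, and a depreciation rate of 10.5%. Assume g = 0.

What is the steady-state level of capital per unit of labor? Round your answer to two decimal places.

k* ≈ 3.10

In steady state, investment equals break-even investment: s·k^α = (n + δ)·k.
Dividing both sides by k: k^(1−α) = s / (n + δ).
k^0.75 = 0.25 / (0.002 + 0.105) = 0.25 / 0.107 = 2.3364
k* = 2.3364^(1/0.75) ≈ 3.1002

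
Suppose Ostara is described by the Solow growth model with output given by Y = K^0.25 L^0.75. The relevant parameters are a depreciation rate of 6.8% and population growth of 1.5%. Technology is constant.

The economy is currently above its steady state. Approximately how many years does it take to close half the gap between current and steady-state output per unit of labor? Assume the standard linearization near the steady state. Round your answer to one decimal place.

about 11.1 years

Near the steady state the convergence rate is λ = (1 − α)(n + δ).
λ = (1 − 0.25) × 0.083 = 0.75 × 0.083 = 0.06225
Half-life = ln 2 / λ = 0.6931 / 0.06225 ≈ 11.13 years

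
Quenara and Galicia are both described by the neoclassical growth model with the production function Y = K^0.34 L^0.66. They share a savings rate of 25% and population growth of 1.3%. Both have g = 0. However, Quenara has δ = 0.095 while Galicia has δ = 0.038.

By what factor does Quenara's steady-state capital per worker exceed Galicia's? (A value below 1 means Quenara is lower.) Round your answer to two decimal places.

ratio ≈ 0.32

Steady-state k* = [s/(n + δ)]^(1/(1−α)), so the ratio is [ (s_Q/(n + δ)_Q) / (s_G/(n + δ)_G) ]^1.5152.
s_Q/(n + δ)_Q = 0.25/0.108 = 2.3148; s_G/(n + δ)_G = 0.25/0.051 = 4.9020.
Ratio = (2.3148/4.9020)^1.5152 = 0.4722^1.5152 ≈ 0.3208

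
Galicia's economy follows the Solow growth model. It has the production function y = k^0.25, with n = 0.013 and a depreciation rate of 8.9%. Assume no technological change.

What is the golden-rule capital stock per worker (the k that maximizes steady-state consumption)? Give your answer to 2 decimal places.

The golden rule sets f'(k) = n + δ, i.e. α·k^(α−1) = n + δ.
So k^(1−α) = α / (n + δ) = 0.25 / 0.102 = 2.4510.
k_gold = 2.4510^(1/0.75) ≈ 3.3046

k_gold ≈ 3.30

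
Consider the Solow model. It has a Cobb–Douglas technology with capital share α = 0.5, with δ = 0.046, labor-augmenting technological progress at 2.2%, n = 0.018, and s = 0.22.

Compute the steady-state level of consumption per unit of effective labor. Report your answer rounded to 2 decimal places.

c* ≈ 2.00

At the steady state, Δk = 0, so s·k^α = (n + g + δ)·k.
Rearranging, k^(1−α) = s / (n + g + δ).
k^0.5 = 0.22 / (0.018 + 0.022 + 0.046) = 0.22 / 0.086 = 2.5581
k* = 2.5581^(1/0.5) ≈ 6.5439
y* = (k*)^α = 6.5439^0.5 ≈ 2.5581
c* = (1 − s)·y* = (1 − 0.22) × 2.5581 ≈ 1.9953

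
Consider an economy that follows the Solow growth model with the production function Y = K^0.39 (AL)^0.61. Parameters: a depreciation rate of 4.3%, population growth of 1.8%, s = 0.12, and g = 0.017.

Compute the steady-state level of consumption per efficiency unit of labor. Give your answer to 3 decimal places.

c* ≈ 1.159

At the steady state, Δk = 0, so s·k^α = (n + g + δ)·k.
Dividing both sides by k: k^(1−α) = s / (n + g + δ).
k^0.61 = 0.12 / (0.018 + 0.017 + 0.043) = 0.12 / 0.078 = 1.5385
k* = 1.5385^(1/0.61) ≈ 2.0264
y* = (k*)^α = 2.0264^0.39 ≈ 1.3171
c* = (1 − s)·y* = (1 − 0.12) × 1.3171 ≈ 1.1590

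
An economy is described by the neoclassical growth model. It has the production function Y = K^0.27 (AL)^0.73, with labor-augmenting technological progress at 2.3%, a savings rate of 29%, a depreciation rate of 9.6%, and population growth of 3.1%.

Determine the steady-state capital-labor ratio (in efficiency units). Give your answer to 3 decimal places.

k* = 2.467

Steady state requires s·f(k) = (n + g + δ)·k, i.e. s·k^α = (n + g + δ)·k.
Dividing both sides by k: k^(1−α) = s / (n + g + δ).
k^0.73 = 0.29 / (0.031 + 0.023 + 0.096) = 0.29 / 0.150 = 1.9333
k* = 1.9333^(1/0.73) ≈ 2.4671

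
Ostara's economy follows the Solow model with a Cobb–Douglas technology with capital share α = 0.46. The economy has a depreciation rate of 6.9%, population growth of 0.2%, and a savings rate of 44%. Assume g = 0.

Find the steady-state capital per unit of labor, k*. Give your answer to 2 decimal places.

k* = 29.31

At the steady state, Δk = 0, so s·k^α = (n + δ)·k.
Dividing both sides by k: k^(1−α) = s / (n + δ).
k^0.54 = 0.44 / (0.002 + 0.069) = 0.44 / 0.071 = 6.1972
k* = 6.1972^(1/0.54) ≈ 29.3109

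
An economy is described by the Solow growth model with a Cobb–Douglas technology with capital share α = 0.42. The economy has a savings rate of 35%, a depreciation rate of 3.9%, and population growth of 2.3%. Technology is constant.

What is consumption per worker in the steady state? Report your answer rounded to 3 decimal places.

In steady state, investment equals break-even investment: s·k^α = (n + δ)·k.
Rearranging, k^(1−α) = s / (n + δ).
k^0.58 = 0.35 / (0.023 + 0.039) = 0.35 / 0.062 = 5.6452
k* = 5.6452^(1/0.58) ≈ 19.7696
y* = (k*)^α = 19.7696^0.42 ≈ 3.5020
c* = (1 − s)·y* = (1 − 0.35) × 3.5020 ≈ 2.2763

c* ≈ 2.276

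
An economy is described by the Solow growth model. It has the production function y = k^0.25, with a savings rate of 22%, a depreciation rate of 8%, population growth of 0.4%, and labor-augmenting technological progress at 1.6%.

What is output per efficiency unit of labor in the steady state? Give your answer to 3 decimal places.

Steady state requires s·f(k) = (n + g + δ)·k, i.e. s·k^α = (n + g + δ)·k.
Dividing both sides by k: k^(1−α) = s / (n + g + δ).
k^0.75 = 0.22 / (0.004 + 0.016 + 0.080) = 0.22 / 0.100 = 2.2000
k* = 2.2000^(1/0.75) ≈ 2.8613
y* = (k*)^α = 2.8613^0.25 ≈ 1.3006

y* = 1.301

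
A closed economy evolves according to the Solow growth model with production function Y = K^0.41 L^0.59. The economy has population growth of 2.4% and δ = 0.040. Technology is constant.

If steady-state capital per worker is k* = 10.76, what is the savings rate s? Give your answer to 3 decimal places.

In steady state, investment equals break-even investment: s·k^α = (n + δ)·k.
So s / (n + δ) = (k*)^(1−α) = 10.76^0.59 = 4.0623.
Therefore s = 4.0623 × (n + δ) = 4.0623 × 0.064 = 0.2600.

s ≈ 0.260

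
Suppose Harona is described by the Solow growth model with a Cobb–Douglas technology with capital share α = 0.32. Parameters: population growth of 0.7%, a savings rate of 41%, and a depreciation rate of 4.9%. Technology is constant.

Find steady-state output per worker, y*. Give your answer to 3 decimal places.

y* ≈ 2.552

In steady state, investment equals break-even investment: s·k^α = (n + δ)·k.
Dividing both sides by k: k^(1−α) = s / (n + δ).
k^0.68 = 0.41 / (0.007 + 0.049) = 0.41 / 0.056 = 7.3214
k* = 7.3214^(1/0.68) ≈ 18.6837
y* = (k*)^α = 18.6837^0.32 ≈ 2.5519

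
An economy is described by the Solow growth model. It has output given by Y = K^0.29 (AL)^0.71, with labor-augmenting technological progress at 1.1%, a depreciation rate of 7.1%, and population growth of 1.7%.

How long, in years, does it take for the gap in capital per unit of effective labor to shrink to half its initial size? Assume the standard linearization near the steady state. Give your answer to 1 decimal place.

Near the steady state the convergence rate is λ = (1 − α)(n + g + δ).
λ = (1 − 0.29) × 0.099 = 0.71 × 0.099 = 0.07029
Half-life = ln 2 / λ = 0.6931 / 0.07029 ≈ 9.86 years

about 9.9 years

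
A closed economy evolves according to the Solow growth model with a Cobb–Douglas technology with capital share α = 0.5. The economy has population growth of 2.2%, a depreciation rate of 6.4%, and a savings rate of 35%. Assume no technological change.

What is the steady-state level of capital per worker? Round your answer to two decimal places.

Steady state requires s·f(k) = (n + δ)·k, i.e. s·k^α = (n + δ)·k.
Rearranging, k^(1−α) = s / (n + δ).
k^0.5 = 0.35 / (0.022 + 0.064) = 0.35 / 0.086 = 4.0698
k* = 4.0698^(1/0.5) ≈ 16.5633

k* = 16.56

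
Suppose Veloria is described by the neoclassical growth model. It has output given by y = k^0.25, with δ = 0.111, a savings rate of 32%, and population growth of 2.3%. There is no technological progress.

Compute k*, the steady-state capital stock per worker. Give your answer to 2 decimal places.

At the steady state, Δk = 0, so s·k^α = (n + δ)·k.
Rearranging, k^(1−α) = s / (n + δ).
k^0.75 = 0.32 / (0.023 + 0.111) = 0.32 / 0.134 = 2.3881
k* = 2.3881^(1/0.75) ≈ 3.1921

k* = 3.19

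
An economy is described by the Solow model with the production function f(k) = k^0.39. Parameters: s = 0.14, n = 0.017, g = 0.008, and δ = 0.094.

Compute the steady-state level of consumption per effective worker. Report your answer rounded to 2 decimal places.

c* ≈ 0.95

Steady state requires s·f(k) = (n + g + δ)·k, i.e. s·k^α = (n + g + δ)·k.
Rearranging, k^(1−α) = s / (n + g + δ).
k^0.61 = 0.14 / (0.017 + 0.008 + 0.094) = 0.14 / 0.119 = 1.1765
k* = 1.1765^(1/0.61) ≈ 1.3053
y* = (k*)^α = 1.3053^0.39 ≈ 1.1095
c* = (1 − s)·y* = (1 − 0.14) × 1.1095 ≈ 0.9542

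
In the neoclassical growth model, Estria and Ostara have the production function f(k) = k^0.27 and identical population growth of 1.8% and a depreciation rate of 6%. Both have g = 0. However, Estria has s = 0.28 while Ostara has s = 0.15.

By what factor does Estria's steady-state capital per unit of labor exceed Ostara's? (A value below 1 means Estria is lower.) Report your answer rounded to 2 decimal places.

Steady-state k* = [s/(n + δ)]^(1/(1−α)), so the ratio is [ (s_E/(n + δ)_E) / (s_O/(n + δ)_O) ]^1.3699.
s_E/(n + δ)_E = 0.28/0.078 = 3.5897; s_O/(n + δ)_O = 0.15/0.078 = 1.9231.
Ratio = (3.5897/1.9231)^1.3699 = 1.8666^1.3699 ≈ 2.3513

k*_E / k*_O ≈ 2.35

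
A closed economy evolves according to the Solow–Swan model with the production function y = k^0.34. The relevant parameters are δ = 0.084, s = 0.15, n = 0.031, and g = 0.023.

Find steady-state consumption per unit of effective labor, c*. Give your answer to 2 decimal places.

c* = 0.89

Steady state requires s·f(k) = (n + g + δ)·k, i.e. s·k^α = (n + g + δ)·k.
Dividing both sides by k: k^(1−α) = s / (n + g + δ).
k^0.66 = 0.15 / (0.031 + 0.023 + 0.084) = 0.15 / 0.138 = 1.0870
k* = 1.0870^(1/0.66) ≈ 1.1347
y* = (k*)^α = 1.1347^0.34 ≈ 1.0439
c* = (1 − s)·y* = (1 − 0.15) × 1.0439 ≈ 0.8873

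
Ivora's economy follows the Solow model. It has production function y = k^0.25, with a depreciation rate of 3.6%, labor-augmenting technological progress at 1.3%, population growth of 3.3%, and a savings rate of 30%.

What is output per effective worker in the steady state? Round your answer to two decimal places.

y* = 1.54

At the steady state, Δk = 0, so s·k^α = (n + g + δ)·k.
Dividing both sides by k: k^(1−α) = s / (n + g + δ).
k^0.75 = 0.30 / (0.033 + 0.013 + 0.036) = 0.30 / 0.082 = 3.6585
k* = 3.6585^(1/0.75) ≈ 5.6373
y* = (k*)^α = 5.6373^0.25 ≈ 1.5409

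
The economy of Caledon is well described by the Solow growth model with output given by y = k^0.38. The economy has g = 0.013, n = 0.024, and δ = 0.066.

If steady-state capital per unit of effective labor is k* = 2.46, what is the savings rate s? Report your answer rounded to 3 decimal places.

s ≈ 0.180

In steady state, investment equals break-even investment: s·k^α = (n + g + δ)·k.
So s / (n + g + δ) = (k*)^(1−α) = 2.46^0.62 = 1.7473.
Therefore s = 1.7473 × (n + g + δ) = 1.7473 × 0.103 = 0.1800.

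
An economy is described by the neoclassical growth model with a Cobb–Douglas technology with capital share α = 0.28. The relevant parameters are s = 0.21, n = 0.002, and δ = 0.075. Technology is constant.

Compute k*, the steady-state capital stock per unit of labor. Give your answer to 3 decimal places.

k* = 4.029

At the steady state, Δk = 0, so s·k^α = (n + δ)·k.
Rearranging, k^(1−α) = s / (n + δ).
k^0.72 = 0.21 / (0.002 + 0.075) = 0.21 / 0.077 = 2.7273
k* = 2.7273^(1/0.72) ≈ 4.0289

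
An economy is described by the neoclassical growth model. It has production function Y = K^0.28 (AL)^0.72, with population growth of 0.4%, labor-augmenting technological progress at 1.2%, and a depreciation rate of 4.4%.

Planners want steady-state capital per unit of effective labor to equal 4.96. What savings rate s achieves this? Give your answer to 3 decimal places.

In steady state, investment equals break-even investment: s·k^α = (n + g + δ)·k.
So s / (n + g + δ) = (k*)^(1−α) = 4.96^0.72 = 3.1677.
Therefore s = 3.1677 × (n + g + δ) = 3.1677 × 0.060 = 0.1901.

s ≈ 0.190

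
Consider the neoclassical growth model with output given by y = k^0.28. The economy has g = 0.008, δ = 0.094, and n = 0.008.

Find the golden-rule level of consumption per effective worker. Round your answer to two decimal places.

At the golden rule, f'(k) = n + g + δ, so α·k^(α−1) = n + g + δ and k_gold = (α/(n + g + δ))^(1/(1−α)).
k_gold = (0.28/0.110)^(1/0.72) = 2.5455^1.3889 ≈ 3.6608
c_gold = f(k_gold) − (n + g + δ)·k_gold = 1.4381 − 0.110×3.6608 ≈ 1.0354

c_gold ≈ 1.04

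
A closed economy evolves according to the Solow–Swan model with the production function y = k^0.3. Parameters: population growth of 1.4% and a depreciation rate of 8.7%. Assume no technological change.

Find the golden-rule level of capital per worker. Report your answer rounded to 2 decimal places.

k_gold ≈ 4.74

The golden rule sets f'(k) = n + δ, i.e. α·k^(α−1) = n + δ.
So k^(1−α) = α / (n + δ) = 0.3 / 0.101 = 2.9703.
k_gold = 2.9703^(1/0.7) ≈ 4.7362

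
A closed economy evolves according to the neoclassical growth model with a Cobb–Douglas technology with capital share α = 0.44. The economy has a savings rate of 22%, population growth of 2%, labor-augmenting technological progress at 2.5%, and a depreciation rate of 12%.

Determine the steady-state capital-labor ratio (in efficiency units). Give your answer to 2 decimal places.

k* = 1.67

In steady state, investment equals break-even investment: s·k^α = (n + g + δ)·k.
Dividing both sides by k: k^(1−α) = s / (n + g + δ).
k^0.56 = 0.22 / (0.020 + 0.025 + 0.120) = 0.22 / 0.165 = 1.3333
k* = 1.3333^(1/0.56) ≈ 1.6714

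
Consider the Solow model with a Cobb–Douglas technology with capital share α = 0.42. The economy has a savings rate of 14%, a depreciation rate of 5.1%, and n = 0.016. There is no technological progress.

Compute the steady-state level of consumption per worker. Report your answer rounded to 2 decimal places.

At the steady state, Δk = 0, so s·k^α = (n + δ)·k.
Rearranging, k^(1−α) = s / (n + δ).
k^0.58 = 0.14 / (0.016 + 0.051) = 0.14 / 0.067 = 2.0896
k* = 2.0896^(1/0.58) ≈ 3.5631
y* = (k*)^α = 3.5631^0.42 ≈ 1.7052
c* = (1 − s)·y* = (1 − 0.14) × 1.7052 ≈ 1.4665

c* ≈ 1.47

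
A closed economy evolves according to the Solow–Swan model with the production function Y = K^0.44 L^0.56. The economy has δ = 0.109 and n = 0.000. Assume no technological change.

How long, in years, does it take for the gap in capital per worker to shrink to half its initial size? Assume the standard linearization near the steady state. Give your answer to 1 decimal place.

Near the steady state the convergence rate is λ = (1 − α)(n + δ).
λ = (1 − 0.44) × 0.109 = 0.56 × 0.109 = 0.06104
Half-life = ln 2 / λ = 0.6931 / 0.06104 ≈ 11.35 years

half-life ≈ 11.4 years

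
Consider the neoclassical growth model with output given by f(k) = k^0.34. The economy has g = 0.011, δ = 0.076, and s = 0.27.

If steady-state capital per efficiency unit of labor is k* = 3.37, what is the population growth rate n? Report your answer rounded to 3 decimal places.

Steady state requires s·f(k) = (n + g + δ)·k, i.e. s·k^α = (n + g + δ)·k.
So s / (n + g + δ) = (k*)^(1−α) = 3.37^0.66 = 2.2296.
Therefore n + g + δ = s / 2.2296 = 0.27 / 2.2296 = 0.1211, so n = 0.1211 − 0.087 = 0.0341.

n ≈ 0.034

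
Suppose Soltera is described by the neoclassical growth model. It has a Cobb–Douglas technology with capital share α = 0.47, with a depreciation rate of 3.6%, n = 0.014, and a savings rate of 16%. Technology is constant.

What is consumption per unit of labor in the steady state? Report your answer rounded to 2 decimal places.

c* = 2.36

In steady state, investment equals break-even investment: s·k^α = (n + δ)·k.
Rearranging, k^(1−α) = s / (n + δ).
k^0.53 = 0.16 / (0.014 + 0.036) = 0.16 / 0.050 = 3.2000
k* = 3.2000^(1/0.53) ≈ 8.9766
y* = (k*)^α = 8.9766^0.47 ≈ 2.8052
c* = (1 − s)·y* = (1 − 0.16) × 2.8052 ≈ 2.3564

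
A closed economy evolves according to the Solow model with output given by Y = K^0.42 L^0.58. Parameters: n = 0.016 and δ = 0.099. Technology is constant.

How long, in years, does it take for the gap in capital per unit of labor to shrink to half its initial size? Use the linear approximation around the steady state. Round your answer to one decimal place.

half-life ≈ 10.4 years

Near the steady state the convergence rate is λ = (1 − α)(n + δ).
λ = (1 − 0.42) × 0.115 = 0.58 × 0.115 = 0.0667
Half-life = ln 2 / λ = 0.6931 / 0.0667 ≈ 10.39 years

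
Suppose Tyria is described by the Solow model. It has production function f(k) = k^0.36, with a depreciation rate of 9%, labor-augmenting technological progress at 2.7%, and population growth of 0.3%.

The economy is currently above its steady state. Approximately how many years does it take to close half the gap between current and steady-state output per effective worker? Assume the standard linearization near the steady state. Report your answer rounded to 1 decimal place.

half-life ≈ 9.0 years

Near the steady state the convergence rate is λ = (1 − α)(n + g + δ).
λ = (1 − 0.36) × 0.120 = 0.64 × 0.120 = 0.0768
Half-life = ln 2 / λ = 0.6931 / 0.0768 ≈ 9.02 years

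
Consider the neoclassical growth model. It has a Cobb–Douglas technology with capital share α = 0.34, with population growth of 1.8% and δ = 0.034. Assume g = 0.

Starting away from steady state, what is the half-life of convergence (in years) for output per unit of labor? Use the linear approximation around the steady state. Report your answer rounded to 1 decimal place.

Near the steady state the convergence rate is λ = (1 − α)(n + δ).
λ = (1 − 0.34) × 0.052 = 0.66 × 0.052 = 0.03432
Half-life = ln 2 / λ = 0.6931 / 0.03432 ≈ 20.20 years

about 20.2 years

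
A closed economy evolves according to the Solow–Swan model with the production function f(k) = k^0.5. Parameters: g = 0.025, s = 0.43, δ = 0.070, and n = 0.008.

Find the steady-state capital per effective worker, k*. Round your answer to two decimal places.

k* = 17.43

At the steady state, Δk = 0, so s·k^α = (n + g + δ)·k.
Rearranging, k^(1−α) = s / (n + g + δ).
k^0.5 = 0.43 / (0.008 + 0.025 + 0.070) = 0.43 / 0.103 = 4.1748
k* = 4.1748^(1/0.5) ≈ 17.4290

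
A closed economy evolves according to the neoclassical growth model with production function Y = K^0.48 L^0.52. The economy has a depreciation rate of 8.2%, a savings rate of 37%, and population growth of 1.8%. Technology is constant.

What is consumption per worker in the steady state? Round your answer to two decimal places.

At the steady state, Δk = 0, so s·k^α = (n + δ)·k.
Dividing both sides by k: k^(1−α) = s / (n + δ).
k^0.52 = 0.37 / (0.018 + 0.082) = 0.37 / 0.100 = 3.7000
k* = 3.7000^(1/0.52) ≈ 12.3793
y* = (k*)^α = 12.3793^0.48 ≈ 3.3458
c* = (1 − s)·y* = (1 − 0.37) × 3.3458 ≈ 2.1079

c* = 2.11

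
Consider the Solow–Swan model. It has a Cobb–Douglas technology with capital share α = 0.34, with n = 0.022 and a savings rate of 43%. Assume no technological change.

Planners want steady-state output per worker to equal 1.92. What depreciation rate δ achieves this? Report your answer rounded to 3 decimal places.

Steady state requires s·f(k) = (n + δ)·k, i.e. s·k^α = (n + δ)·k.
Since y* = [s/(n + δ)]^(α/(1−α)), we have s/(n + δ) = (y*)^((1−α)/α) = 1.92^1.9412 = 3.5477.
Therefore n + δ = s / 3.5477 = 0.43 / 3.5477 = 0.1212, so δ = 0.1212 − 0.022 = 0.0992.

δ ≈ 0.099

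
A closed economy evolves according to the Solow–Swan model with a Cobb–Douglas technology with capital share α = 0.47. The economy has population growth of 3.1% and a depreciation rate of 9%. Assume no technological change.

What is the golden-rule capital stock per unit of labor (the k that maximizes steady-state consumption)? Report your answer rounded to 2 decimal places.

The golden rule sets f'(k) = n + δ, i.e. α·k^(α−1) = n + δ.
So k^(1−α) = α / (n + δ) = 0.47 / 0.121 = 3.8843.
k_gold = 3.8843^(1/0.53) ≈ 12.9393

k_gold ≈ 12.94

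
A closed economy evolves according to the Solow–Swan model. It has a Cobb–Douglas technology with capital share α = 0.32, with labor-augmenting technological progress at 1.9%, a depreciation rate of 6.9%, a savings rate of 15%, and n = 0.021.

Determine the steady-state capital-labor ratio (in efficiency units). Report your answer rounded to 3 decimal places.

In steady state, investment equals break-even investment: s·k^α = (n + g + δ)·k.
Dividing both sides by k: k^(1−α) = s / (n + g + δ).
k^0.68 = 0.15 / (0.021 + 0.019 + 0.069) = 0.15 / 0.109 = 1.3761
k* = 1.3761^(1/0.68) ≈ 1.5992

k* = 1.599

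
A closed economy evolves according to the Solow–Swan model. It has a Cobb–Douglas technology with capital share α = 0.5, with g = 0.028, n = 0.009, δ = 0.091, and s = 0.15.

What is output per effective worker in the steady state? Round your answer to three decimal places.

In steady state, investment equals break-even investment: s·k^α = (n + g + δ)·k.
Rearranging, k^(1−α) = s / (n + g + δ).
k^0.5 = 0.15 / (0.009 + 0.028 + 0.091) = 0.15 / 0.128 = 1.1719
k* = 1.1719^(1/0.5) ≈ 1.3733
y* = (k*)^α = 1.3733^0.5 ≈ 1.1719

y* ≈ 1.172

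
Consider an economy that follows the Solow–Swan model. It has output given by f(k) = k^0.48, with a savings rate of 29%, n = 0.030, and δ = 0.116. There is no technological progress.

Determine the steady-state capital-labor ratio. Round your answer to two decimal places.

k* = 3.74

In steady state, investment equals break-even investment: s·k^α = (n + δ)·k.
Dividing both sides by k: k^(1−α) = s / (n + δ).
k^0.52 = 0.29 / (0.030 + 0.116) = 0.29 / 0.146 = 1.9863
k* = 1.9863^(1/0.52) ≈ 3.7425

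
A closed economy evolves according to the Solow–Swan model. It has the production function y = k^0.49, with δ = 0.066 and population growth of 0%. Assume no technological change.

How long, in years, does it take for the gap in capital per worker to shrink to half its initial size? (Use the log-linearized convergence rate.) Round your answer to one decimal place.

about 20.6 years

Near the steady state the convergence rate is λ = (1 − α)(n + δ).
λ = (1 − 0.49) × 0.066 = 0.51 × 0.066 = 0.03366
Half-life = ln 2 / λ = 0.6931 / 0.03366 ≈ 20.59 years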